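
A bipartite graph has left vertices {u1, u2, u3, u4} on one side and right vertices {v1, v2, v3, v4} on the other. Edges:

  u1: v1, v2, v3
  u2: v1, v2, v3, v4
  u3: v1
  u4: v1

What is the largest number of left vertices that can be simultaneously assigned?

Unit-capacity flow: source→left, listed edges, right→sink; max matching = max flow.
Augmenting path u1→v1 (+1); matched 1.
Augmenting path u2→v2 (+1); matched 2.
Augmenting path u3→v1→u1→v3 (+1); matched 3.
No augmenting path remains; maximum matching = 3.
König certificate: {u1, u2, v1} is a vertex cover of size 3 (every listed pair touches it), so no matching can be larger.

3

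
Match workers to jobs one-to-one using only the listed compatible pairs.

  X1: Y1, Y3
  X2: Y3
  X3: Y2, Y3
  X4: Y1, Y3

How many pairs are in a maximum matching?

Unit-capacity flow: source→left, listed edges, right→sink; max matching = max flow.
Augmenting path X1→Y1 (+1); matched 1.
Augmenting path X2→Y3 (+1); matched 2.
Augmenting path X3→Y2 (+1); matched 3.
No augmenting path remains; maximum matching = 3.
König certificate: {X3, Y1, Y3} is a vertex cover of size 3 (every listed pair touches it), so no matching can be larger.

3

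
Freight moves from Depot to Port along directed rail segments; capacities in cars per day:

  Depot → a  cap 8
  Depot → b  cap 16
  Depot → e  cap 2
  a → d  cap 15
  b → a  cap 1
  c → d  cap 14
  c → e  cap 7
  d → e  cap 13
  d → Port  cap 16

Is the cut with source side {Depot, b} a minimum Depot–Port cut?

No — its capacity is 11, but the minimum cut has capacity 9.

Given cut capacity: 8 + 2 + 1 = 11.
Augment Depot→a→d→Port: bottleneck 8, flow now 8.
Augment Depot→b→a→d→Port: bottleneck 1, flow now 9.
No augmenting path remains; maximum flow = 9.
In the residual graph, reachable from Depot: {Depot, b, e}.
Min-cut edges: Depot→a (8), b→a (1); capacity 8 + 1 = 9.
Cut capacity 11 exceeds the max flow 9, so it is not minimum.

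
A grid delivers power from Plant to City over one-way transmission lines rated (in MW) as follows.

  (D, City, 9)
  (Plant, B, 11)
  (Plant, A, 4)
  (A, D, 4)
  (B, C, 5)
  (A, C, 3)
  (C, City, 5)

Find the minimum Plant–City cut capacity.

Augment Plant→A→C→City: bottleneck 3, flow now 3.
Augment Plant→A→D→City: bottleneck 1, flow now 4.
Augment Plant→B→C→City: bottleneck 2, flow now 6.
Augment Plant→B→C→A→D→City: bottleneck 3, flow now 9. (uses reverse residual edge)
No augmenting path remains; maximum flow = 9.
By max-flow min-cut, the minimum cut capacity equals the max flow.
In the residual graph, reachable from Plant: {Plant, B}.
Min-cut edges: Plant→A (4), B→C (5); capacity 4 + 5 = 9.

9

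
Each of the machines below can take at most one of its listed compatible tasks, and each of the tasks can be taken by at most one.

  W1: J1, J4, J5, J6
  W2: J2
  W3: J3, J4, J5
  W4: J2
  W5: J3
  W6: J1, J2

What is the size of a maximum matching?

Unit-capacity flow: source→left, listed edges, right→sink; max matching = max flow.
Augmenting path W1→J1 (+1); matched 1.
Augmenting path W2→J2 (+1); matched 2.
Augmenting path W3→J3 (+1); matched 3.
Augmenting path W5→J3→W3→J4 (+1); matched 4.
Augmenting path W6→J1→W1→J5 (+1); matched 5.
No augmenting path remains; maximum matching = 5.
König certificate: {W1, W3, W5, W6, J2} is a vertex cover of size 5 (every listed pair touches it), so no matching can be larger.

5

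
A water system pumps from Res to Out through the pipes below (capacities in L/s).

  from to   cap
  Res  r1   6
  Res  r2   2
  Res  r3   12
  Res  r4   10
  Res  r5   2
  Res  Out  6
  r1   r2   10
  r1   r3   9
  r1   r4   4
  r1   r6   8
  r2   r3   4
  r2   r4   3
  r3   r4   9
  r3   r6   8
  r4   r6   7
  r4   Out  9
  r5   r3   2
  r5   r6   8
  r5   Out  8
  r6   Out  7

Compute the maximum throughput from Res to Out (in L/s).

24

Augment Res→Out: bottleneck 6, flow now 6.
Augment Res→r4→Out: bottleneck 9, flow now 15.
Augment Res→r5→Out: bottleneck 2, flow now 17.
Augment Res→r1→r6→Out: bottleneck 6, flow now 23.
Augment Res→r3→r6→Out: bottleneck 1, flow now 24.
No augmenting path remains; maximum flow = 24.
In the residual graph, reachable from Res: {Res, r1, r2, r3, r4, r6}.
Min-cut edges: Res→r5 (2), Res→Out (6), r4→Out (9), r6→Out (7); capacity 2 + 6 + 9 + 7 = 24.
This cut is saturated, so no flow can exceed 24.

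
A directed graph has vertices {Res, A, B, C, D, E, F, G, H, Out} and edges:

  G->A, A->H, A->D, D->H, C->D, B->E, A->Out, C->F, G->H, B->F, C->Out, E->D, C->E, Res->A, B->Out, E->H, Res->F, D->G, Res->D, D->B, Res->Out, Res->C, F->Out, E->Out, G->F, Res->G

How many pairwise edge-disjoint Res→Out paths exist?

5

Assign every edge capacity 1; by Menger, the answer equals the max flow.
Path Res→Out (+1); total 1.
Path Res→A→Out (+1); total 2.
Path Res→C→Out (+1); total 3.
Path Res→F→Out (+1); total 4.
Path Res→D→B→Out (+1); total 5.
No residual Res→Out path; max flow = 5.
Certifying cut of size 5: {A→Out, D→B, F→Out, Res→C, Res→Out}.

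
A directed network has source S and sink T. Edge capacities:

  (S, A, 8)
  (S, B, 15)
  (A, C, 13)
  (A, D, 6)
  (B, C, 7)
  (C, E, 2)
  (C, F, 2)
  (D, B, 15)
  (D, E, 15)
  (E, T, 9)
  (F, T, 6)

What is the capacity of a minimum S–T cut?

10

Augment S→A→C→E→T: bottleneck 2, flow now 2.
Augment S→A→C→F→T: bottleneck 2, flow now 4.
Augment S→A→D→E→T: bottleneck 4, flow now 8.
Augment S→B→C→A→D→E→T: bottleneck 2, flow now 10. (uses reverse residual edge)
No augmenting path remains; maximum flow = 10.
By max-flow min-cut, the minimum cut capacity equals the max flow.
In the residual graph, reachable from S: {S, A, B, C}.
Min-cut edges: A→D (6), C→E (2), C→F (2); capacity 6 + 2 + 2 = 10.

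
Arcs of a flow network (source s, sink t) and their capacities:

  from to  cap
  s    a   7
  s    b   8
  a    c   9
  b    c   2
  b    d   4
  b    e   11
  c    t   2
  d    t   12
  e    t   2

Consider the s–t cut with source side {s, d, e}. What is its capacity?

Edges leaving {s, d, e}: s→a (7), s→b (8), d→t (12), e→t (2).
Cut capacity = 7 + 8 + 12 + 2 = 29.

29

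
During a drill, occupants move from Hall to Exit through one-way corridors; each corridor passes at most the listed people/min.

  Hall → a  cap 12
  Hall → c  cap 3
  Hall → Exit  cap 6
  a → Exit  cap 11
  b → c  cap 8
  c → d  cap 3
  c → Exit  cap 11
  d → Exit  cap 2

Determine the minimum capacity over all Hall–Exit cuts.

Augment Hall→Exit: bottleneck 6, flow now 6.
Augment Hall→a→Exit: bottleneck 11, flow now 17.
Augment Hall→c→Exit: bottleneck 3, flow now 20.
No augmenting path remains; maximum flow = 20.
By max-flow min-cut, the minimum cut capacity equals the max flow.
In the residual graph, reachable from Hall: {Hall, a}.
Min-cut edges: Hall→c (3), Hall→Exit (6), a→Exit (11); capacity 3 + 6 + 11 = 20.

20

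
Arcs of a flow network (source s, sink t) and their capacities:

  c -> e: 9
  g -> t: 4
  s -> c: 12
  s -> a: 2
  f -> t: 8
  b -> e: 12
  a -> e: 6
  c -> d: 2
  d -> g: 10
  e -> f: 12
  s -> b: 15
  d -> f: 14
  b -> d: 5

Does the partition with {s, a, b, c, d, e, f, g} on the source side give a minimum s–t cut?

Yes — it is a minimum cut (capacity 12).

Given cut capacity: 8 + 4 = 12.
Augment s→a→e→f→t: bottleneck 2, flow now 2.
Augment s→b→d→f→t: bottleneck 5, flow now 7.
Augment s→b→e→f→t: bottleneck 1, flow now 8.
Augment s→c→d→g→t: bottleneck 2, flow now 10.
Augment s→b→e→f→d→g→t: bottleneck 2, flow now 12. (uses reverse residual edge)
No augmenting path remains; maximum flow = 12.
Cut capacity 12 equals the max flow, so it is a minimum cut.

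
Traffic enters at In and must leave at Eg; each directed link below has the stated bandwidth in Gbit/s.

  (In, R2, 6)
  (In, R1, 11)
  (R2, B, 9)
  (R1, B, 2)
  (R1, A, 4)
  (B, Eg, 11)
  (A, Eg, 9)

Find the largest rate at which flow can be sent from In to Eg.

12

Augment In→R2→B→Eg: bottleneck 6, flow now 6.
Augment In→R1→B→Eg: bottleneck 2, flow now 8.
Augment In→R1→A→Eg: bottleneck 4, flow now 12.
No augmenting path remains; maximum flow = 12.
In the residual graph, reachable from In: {In, R1}.
Min-cut edges: In→R2 (6), R1→B (2), R1→A (4); capacity 6 + 2 + 4 = 12.
This cut is saturated, so no flow can exceed 12.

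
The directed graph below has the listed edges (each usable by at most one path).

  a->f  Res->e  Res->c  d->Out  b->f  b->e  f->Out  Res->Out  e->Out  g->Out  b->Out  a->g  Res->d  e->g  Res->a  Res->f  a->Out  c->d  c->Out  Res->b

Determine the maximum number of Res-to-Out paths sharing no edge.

7

Assign every edge capacity 1; by Menger, the answer equals the max flow.
Path Res→Out (+1); total 1.
Path Res→a→Out (+1); total 2.
Path Res→b→Out (+1); total 3.
Path Res→c→Out (+1); total 4.
Path Res→d→Out (+1); total 5.
Path Res→e→Out (+1); total 6.
Path Res→f→Out (+1); total 7.
No residual Res→Out path; max flow = 7.
Certifying cut of size 7: {Res→Out, Res→a, Res→b, Res→c, Res→d, Res→e, Res→f}.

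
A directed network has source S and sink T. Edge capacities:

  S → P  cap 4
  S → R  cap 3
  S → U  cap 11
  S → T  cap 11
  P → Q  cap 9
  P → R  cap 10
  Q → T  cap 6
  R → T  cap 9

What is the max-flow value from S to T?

18

Augment S→T: bottleneck 11, flow now 11.
Augment S→R→T: bottleneck 3, flow now 14.
Augment S→P→Q→T: bottleneck 4, flow now 18.
No augmenting path remains; maximum flow = 18.
In the residual graph, reachable from S: {S, U}.
Min-cut edges: S→P (4), S→R (3), S→T (11); capacity 4 + 3 + 11 = 18.
This cut is saturated, so no flow can exceed 18.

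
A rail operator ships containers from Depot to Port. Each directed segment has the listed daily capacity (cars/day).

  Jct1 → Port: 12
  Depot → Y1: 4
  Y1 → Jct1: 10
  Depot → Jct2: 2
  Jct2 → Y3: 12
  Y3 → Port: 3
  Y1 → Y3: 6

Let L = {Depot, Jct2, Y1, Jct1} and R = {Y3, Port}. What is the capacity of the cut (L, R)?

Edges leaving {Depot, Jct2, Y1, Jct1}: Jct2→Y3 (12), Y1→Y3 (6), Jct1→Port (12).
Cut capacity = 12 + 6 + 12 = 30.

30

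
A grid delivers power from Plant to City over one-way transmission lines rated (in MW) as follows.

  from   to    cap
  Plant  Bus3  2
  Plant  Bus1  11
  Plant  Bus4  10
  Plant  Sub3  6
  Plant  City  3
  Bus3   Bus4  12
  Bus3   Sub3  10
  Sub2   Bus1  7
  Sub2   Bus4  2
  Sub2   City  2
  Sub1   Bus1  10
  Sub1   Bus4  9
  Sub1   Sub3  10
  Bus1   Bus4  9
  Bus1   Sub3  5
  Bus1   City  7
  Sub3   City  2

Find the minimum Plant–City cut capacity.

Augment Plant→City: bottleneck 3, flow now 3.
Augment Plant→Bus1→City: bottleneck 7, flow now 10.
Augment Plant→Sub3→City: bottleneck 2, flow now 12.
No augmenting path remains; maximum flow = 12.
By max-flow min-cut, the minimum cut capacity equals the max flow.
In the residual graph, reachable from Plant: {Plant, Bus3, Bus1, Bus4, Sub3}.
Min-cut edges: Plant→City (3), Bus1→City (7), Sub3→City (2); capacity 3 + 7 + 2 = 12.

12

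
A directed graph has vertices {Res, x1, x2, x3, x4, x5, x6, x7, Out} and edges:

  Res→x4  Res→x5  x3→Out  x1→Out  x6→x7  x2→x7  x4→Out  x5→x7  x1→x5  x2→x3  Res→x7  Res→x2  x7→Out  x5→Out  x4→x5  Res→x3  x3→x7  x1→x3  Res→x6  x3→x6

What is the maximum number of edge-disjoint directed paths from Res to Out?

Assign every edge capacity 1; by Menger, the answer equals the max flow.
Path Res→x3→Out (+1); total 1.
Path Res→x4→Out (+1); total 2.
Path Res→x5→Out (+1); total 3.
Path Res→x7→Out (+1); total 4.
No residual Res→Out path; max flow = 4.
Certifying cut of size 4: {Res→x4, Res→x5, x3→Out, x7→Out}.

4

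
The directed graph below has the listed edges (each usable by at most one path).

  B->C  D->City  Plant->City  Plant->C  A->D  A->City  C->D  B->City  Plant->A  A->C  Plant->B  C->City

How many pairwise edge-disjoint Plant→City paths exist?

4

Assign every edge capacity 1; by Menger, the answer equals the max flow.
Path Plant→City (+1); total 1.
Path Plant→A→City (+1); total 2.
Path Plant→B→City (+1); total 3.
Path Plant→C→City (+1); total 4.
No residual Plant→City path; max flow = 4.
Certifying cut of size 4: {Plant→A, Plant→B, Plant→C, Plant→City}.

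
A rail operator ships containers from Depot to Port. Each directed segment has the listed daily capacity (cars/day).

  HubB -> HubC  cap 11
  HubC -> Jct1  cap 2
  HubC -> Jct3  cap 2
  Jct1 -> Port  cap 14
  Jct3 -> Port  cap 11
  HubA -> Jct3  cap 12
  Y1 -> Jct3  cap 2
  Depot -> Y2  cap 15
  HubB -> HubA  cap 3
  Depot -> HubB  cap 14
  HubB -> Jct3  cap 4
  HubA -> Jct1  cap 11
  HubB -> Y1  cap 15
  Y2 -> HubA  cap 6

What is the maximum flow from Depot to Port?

19

Augment Depot→HubB→Jct3→Port: bottleneck 4, flow now 4.
Augment Depot→Y2→HubA→Jct1→Port: bottleneck 6, flow now 10.
Augment Depot→HubB→HubC→Jct1→Port: bottleneck 2, flow now 12.
Augment Depot→HubB→HubC→Jct3→Port: bottleneck 2, flow now 14.
Augment Depot→HubB→HubA→Jct1→Port: bottleneck 3, flow now 17.
Augment Depot→HubB→Y1→Jct3→Port: bottleneck 2, flow now 19.
No augmenting path remains; maximum flow = 19.
In the residual graph, reachable from Depot: {Depot, Y2, HubB, HubC, Y1}.
Min-cut edges: Y2→HubA (6), HubB→HubA (3), HubB→Jct3 (4), HubC→Jct1 (2), HubC→Jct3 (2), Y1→Jct3 (2); capacity 6 + 3 + 4 + 2 + 2 + 2 = 19.
This cut is saturated, so no flow can exceed 19.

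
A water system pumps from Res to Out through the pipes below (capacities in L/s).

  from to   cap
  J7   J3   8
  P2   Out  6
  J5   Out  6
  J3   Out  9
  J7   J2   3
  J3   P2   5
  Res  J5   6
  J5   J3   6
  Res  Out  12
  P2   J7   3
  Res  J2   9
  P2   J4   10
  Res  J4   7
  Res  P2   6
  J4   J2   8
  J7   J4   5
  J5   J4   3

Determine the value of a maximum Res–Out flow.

24

Augment Res→Out: bottleneck 12, flow now 12.
Augment Res→J5→Out: bottleneck 6, flow now 18.
Augment Res→P2→Out: bottleneck 6, flow now 24.
No augmenting path remains; maximum flow = 24.
In the residual graph, reachable from Res: {Res, J4, J2}.
Min-cut edges: Res→J5 (6), Res→P2 (6), Res→Out (12); capacity 6 + 6 + 12 = 24.
This cut is saturated, so no flow can exceed 24.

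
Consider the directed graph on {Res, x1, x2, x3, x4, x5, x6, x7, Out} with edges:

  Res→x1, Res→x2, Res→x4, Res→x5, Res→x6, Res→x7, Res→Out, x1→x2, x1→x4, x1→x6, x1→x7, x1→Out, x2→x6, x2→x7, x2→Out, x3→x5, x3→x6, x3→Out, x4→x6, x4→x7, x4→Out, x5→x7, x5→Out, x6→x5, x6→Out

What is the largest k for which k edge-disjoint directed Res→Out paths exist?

6

Assign every edge capacity 1; by Menger, the answer equals the max flow.
Path Res→Out (+1); total 1.
Path Res→x1→Out (+1); total 2.
Path Res→x2→Out (+1); total 3.
Path Res→x4→Out (+1); total 4.
Path Res→x5→Out (+1); total 5.
Path Res→x6→Out (+1); total 6.
No residual Res→Out path; max flow = 6.
Certifying cut of size 6: {Res→Out, Res→x1, Res→x2, Res→x4, Res→x5, Res→x6}.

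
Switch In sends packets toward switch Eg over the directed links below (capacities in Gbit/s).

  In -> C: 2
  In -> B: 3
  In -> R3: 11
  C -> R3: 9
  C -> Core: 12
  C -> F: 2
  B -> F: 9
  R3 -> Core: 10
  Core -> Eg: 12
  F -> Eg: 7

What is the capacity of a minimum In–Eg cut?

Augment In→C→Core→Eg: bottleneck 2, flow now 2.
Augment In→B→F→Eg: bottleneck 3, flow now 5.
Augment In→R3→Core→Eg: bottleneck 10, flow now 15.
No augmenting path remains; maximum flow = 15.
By max-flow min-cut, the minimum cut capacity equals the max flow.
In the residual graph, reachable from In: {In, R3}.
Min-cut edges: In→C (2), In→B (3), R3→Core (10); capacity 2 + 3 + 10 = 15.

15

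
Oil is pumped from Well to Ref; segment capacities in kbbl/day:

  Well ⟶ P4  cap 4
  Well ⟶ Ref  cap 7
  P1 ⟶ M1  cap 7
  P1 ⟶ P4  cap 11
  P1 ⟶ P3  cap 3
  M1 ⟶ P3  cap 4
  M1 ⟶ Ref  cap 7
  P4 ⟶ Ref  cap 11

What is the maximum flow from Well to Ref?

11

Augment Well→Ref: bottleneck 7, flow now 7.
Augment Well→P4→Ref: bottleneck 4, flow now 11.
No augmenting path remains; maximum flow = 11.
In the residual graph, reachable from Well: {Well}.
Min-cut edges: Well→P4 (4), Well→Ref (7); capacity 4 + 7 = 11.
This cut is saturated, so no flow can exceed 11.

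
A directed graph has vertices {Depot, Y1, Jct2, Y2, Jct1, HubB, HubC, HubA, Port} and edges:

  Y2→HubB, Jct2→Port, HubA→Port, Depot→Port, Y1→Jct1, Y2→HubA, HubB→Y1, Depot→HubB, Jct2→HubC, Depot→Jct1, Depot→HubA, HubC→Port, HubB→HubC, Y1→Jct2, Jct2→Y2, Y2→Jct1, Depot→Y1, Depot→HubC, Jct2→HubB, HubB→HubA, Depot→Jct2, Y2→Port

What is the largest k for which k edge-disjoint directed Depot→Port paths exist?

5

Assign every edge capacity 1; by Menger, the answer equals the max flow.
Path Depot→Port (+1); total 1.
Path Depot→Jct2→Port (+1); total 2.
Path Depot→HubC→Port (+1); total 3.
Path Depot→HubA→Port (+1); total 4.
Path Depot→Y1→Jct2→Y2→Port (+1); total 5.
No residual Depot→Port path; max flow = 5.
Certifying cut of size 5: {Depot→Jct2, Depot→Port, HubA→Port, HubC→Port, Y1→Jct2}.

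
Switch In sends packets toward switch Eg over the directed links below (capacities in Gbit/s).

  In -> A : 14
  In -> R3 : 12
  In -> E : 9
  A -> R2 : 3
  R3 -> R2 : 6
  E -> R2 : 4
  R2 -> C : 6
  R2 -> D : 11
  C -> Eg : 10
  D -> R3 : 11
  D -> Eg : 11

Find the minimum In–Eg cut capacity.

Augment In→A→R2→C→Eg: bottleneck 3, flow now 3.
Augment In→R3→R2→C→Eg: bottleneck 3, flow now 6.
Augment In→R3→R2→D→Eg: bottleneck 3, flow now 9.
Augment In→E→R2→D→Eg: bottleneck 4, flow now 13.
No augmenting path remains; maximum flow = 13.
By max-flow min-cut, the minimum cut capacity equals the max flow.
In the residual graph, reachable from In: {In, A, R3, E}.
Min-cut edges: A→R2 (3), R3→R2 (6), E→R2 (4); capacity 3 + 6 + 4 = 13.

13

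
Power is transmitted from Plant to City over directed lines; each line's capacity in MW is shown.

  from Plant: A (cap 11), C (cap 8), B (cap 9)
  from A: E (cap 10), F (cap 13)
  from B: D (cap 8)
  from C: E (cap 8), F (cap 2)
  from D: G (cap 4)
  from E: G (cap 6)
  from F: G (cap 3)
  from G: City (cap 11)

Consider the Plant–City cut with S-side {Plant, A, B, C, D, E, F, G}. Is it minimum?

Yes — it is a minimum cut (capacity 11).

Given cut capacity: 11 = 11.
Augment Plant→A→E→G→City: bottleneck 6, flow now 6.
Augment Plant→A→F→G→City: bottleneck 3, flow now 9.
Augment Plant→B→D→G→City: bottleneck 2, flow now 11.
No augmenting path remains; maximum flow = 11.
Cut capacity 11 equals the max flow, so it is a minimum cut.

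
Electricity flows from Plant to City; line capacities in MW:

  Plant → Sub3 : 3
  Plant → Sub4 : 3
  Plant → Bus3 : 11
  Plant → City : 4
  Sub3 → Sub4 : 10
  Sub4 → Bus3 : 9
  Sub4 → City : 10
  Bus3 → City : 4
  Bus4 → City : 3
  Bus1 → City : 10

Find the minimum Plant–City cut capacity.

14

Augment Plant→City: bottleneck 4, flow now 4.
Augment Plant→Sub4→City: bottleneck 3, flow now 7.
Augment Plant→Bus3→City: bottleneck 4, flow now 11.
Augment Plant→Sub3→Sub4→City: bottleneck 3, flow now 14.
No augmenting path remains; maximum flow = 14.
By max-flow min-cut, the minimum cut capacity equals the max flow.
In the residual graph, reachable from Plant: {Plant, Bus3}.
Min-cut edges: Plant→Sub3 (3), Plant→Sub4 (3), Plant→City (4), Bus3→City (4); capacity 3 + 3 + 4 + 4 = 14.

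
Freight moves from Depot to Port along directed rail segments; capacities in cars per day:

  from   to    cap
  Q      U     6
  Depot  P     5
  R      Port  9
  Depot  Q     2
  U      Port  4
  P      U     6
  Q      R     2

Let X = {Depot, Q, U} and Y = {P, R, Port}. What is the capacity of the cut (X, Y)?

11

Edges leaving {Depot, Q, U}: Depot→P (5), Q→R (2), U→Port (4).
Cut capacity = 5 + 2 + 4 = 11.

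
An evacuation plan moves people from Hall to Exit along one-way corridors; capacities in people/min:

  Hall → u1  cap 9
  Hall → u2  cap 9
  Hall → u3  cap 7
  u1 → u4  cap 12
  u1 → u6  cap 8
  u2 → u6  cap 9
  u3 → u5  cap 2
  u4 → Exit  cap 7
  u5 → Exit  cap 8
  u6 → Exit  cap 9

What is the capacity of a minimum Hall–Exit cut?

Augment Hall→u1→u4→Exit: bottleneck 7, flow now 7.
Augment Hall→u1→u6→Exit: bottleneck 2, flow now 9.
Augment Hall→u2→u6→Exit: bottleneck 7, flow now 16.
Augment Hall→u3→u5→Exit: bottleneck 2, flow now 18.
No augmenting path remains; maximum flow = 18.
By max-flow min-cut, the minimum cut capacity equals the max flow.
In the residual graph, reachable from Hall: {Hall, u1, u2, u3, u4, u6}.
Min-cut edges: u3→u5 (2), u4→Exit (7), u6→Exit (9); capacity 2 + 7 + 9 = 18.

18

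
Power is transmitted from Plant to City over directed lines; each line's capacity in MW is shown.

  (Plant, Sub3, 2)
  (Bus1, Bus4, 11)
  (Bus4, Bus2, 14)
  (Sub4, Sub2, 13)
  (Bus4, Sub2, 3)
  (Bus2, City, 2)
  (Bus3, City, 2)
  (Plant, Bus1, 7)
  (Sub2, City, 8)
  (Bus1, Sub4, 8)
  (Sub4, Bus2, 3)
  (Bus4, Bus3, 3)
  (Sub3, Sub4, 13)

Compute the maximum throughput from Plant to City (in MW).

Augment Plant→Sub3→Sub4→Bus2→City: bottleneck 2, flow now 2.
Augment Plant→Bus1→Bus4→Bus3→City: bottleneck 2, flow now 4.
Augment Plant→Bus1→Bus4→Sub2→City: bottleneck 3, flow now 7.
Augment Plant→Bus1→Sub4→Sub2→City: bottleneck 2, flow now 9.
No augmenting path remains; maximum flow = 9.
In the residual graph, reachable from Plant: {Plant}.
Min-cut edges: Plant→Sub3 (2), Plant→Bus1 (7); capacity 2 + 7 = 9.
This cut is saturated, so no flow can exceed 9.

9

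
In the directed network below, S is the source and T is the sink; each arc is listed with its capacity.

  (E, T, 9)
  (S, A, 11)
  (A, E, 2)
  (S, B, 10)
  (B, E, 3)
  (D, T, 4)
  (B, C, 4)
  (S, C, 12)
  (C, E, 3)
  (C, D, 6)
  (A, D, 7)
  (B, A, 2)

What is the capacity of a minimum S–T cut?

12

Augment S→A→D→T: bottleneck 4, flow now 4.
Augment S→A→E→T: bottleneck 2, flow now 6.
Augment S→B→E→T: bottleneck 3, flow now 9.
Augment S→C→E→T: bottleneck 3, flow now 12.
No augmenting path remains; maximum flow = 12.
By max-flow min-cut, the minimum cut capacity equals the max flow.
In the residual graph, reachable from S: {S, A, B, C, D}.
Min-cut edges: A→E (2), B→E (3), C→E (3), D→T (4); capacity 2 + 3 + 3 + 4 = 12.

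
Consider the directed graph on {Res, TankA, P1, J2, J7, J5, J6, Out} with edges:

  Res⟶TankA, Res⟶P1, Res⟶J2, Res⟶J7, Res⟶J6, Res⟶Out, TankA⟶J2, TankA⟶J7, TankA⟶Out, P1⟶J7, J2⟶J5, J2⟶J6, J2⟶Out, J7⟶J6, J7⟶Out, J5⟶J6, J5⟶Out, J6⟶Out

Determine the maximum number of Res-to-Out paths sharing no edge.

5

Assign every edge capacity 1; by Menger, the answer equals the max flow.
Path Res→Out (+1); total 1.
Path Res→TankA→Out (+1); total 2.
Path Res→J2→Out (+1); total 3.
Path Res→J7→Out (+1); total 4.
Path Res→J6→Out (+1); total 5.
No residual Res→Out path; max flow = 5.
Certifying cut of size 5: {J6→Out, J7→Out, Res→J2, Res→Out, Res→TankA}.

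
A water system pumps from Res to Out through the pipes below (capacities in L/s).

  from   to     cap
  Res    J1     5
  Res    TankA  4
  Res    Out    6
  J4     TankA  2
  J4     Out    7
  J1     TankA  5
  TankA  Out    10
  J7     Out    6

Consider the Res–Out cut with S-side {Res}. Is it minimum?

Given cut capacity: 5 + 4 + 6 = 15.
Augment Res→Out: bottleneck 6, flow now 6.
Augment Res→TankA→Out: bottleneck 4, flow now 10.
Augment Res→J1→TankA→Out: bottleneck 5, flow now 15.
No augmenting path remains; maximum flow = 15.
Cut capacity 15 equals the max flow, so it is a minimum cut.

Yes — it is a minimum cut (capacity 15).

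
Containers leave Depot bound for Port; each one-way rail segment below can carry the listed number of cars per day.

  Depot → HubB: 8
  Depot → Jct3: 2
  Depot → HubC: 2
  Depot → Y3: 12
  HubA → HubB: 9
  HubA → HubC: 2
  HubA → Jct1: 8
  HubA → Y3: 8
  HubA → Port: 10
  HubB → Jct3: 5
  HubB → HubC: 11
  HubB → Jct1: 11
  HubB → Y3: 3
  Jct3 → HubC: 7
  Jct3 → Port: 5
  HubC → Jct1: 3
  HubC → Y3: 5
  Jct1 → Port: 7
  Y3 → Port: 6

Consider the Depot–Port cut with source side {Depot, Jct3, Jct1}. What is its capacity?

Edges leaving {Depot, Jct3, Jct1}: Depot→HubB (8), Depot→HubC (2), Depot→Y3 (12), Jct3→HubC (7), Jct3→Port (5), Jct1→Port (7).
Cut capacity = 8 + 2 + 12 + 7 + 5 + 7 = 41.

41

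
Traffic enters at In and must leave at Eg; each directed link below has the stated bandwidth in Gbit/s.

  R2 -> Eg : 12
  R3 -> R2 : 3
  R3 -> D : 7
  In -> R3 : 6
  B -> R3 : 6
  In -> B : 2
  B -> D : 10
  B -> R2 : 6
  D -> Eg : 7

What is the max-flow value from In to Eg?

8

Augment In→R3→R2→Eg: bottleneck 3, flow now 3.
Augment In→R3→D→Eg: bottleneck 3, flow now 6.
Augment In→B→R2→Eg: bottleneck 2, flow now 8.
No augmenting path remains; maximum flow = 8.
In the residual graph, reachable from In: {In}.
Min-cut edges: In→R3 (6), In→B (2); capacity 6 + 2 = 8.
This cut is saturated, so no flow can exceed 8.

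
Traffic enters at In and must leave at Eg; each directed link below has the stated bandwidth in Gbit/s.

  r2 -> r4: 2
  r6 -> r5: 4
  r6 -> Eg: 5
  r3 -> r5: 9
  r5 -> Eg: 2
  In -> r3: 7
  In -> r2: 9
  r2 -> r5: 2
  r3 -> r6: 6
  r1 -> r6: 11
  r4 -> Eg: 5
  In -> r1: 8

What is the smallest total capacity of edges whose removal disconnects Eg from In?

Augment In→r1→r6→Eg: bottleneck 5, flow now 5.
Augment In→r2→r4→Eg: bottleneck 2, flow now 7.
Augment In→r2→r5→Eg: bottleneck 2, flow now 9.
No augmenting path remains; maximum flow = 9.
By max-flow min-cut, the minimum cut capacity equals the max flow.
In the residual graph, reachable from In: {In, r1, r2, r3, r5, r6}.
Min-cut edges: r2→r4 (2), r5→Eg (2), r6→Eg (5); capacity 2 + 2 + 5 = 9.

9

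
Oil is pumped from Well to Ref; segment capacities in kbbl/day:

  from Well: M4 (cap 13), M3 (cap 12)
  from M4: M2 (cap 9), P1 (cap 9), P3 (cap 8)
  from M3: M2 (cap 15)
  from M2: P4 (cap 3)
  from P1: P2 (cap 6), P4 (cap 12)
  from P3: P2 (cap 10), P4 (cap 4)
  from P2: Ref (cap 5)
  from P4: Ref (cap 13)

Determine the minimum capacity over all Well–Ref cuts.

Augment Well→M4→M2→P4→Ref: bottleneck 3, flow now 3.
Augment Well→M4→P1→P2→Ref: bottleneck 5, flow now 8.
Augment Well→M4→P1→P4→Ref: bottleneck 4, flow now 12.
Augment Well→M4→P3→P4→Ref: bottleneck 1, flow now 13.
Augment Well→M3→M2→M4→P3→P4→Ref: bottleneck 3, flow now 16. (uses reverse residual edge)
No augmenting path remains; maximum flow = 16.
By max-flow min-cut, the minimum cut capacity equals the max flow.
In the residual graph, reachable from Well: {Well, M3, M2}.
Min-cut edges: Well→M4 (13), M2→P4 (3); capacity 13 + 3 = 16.

16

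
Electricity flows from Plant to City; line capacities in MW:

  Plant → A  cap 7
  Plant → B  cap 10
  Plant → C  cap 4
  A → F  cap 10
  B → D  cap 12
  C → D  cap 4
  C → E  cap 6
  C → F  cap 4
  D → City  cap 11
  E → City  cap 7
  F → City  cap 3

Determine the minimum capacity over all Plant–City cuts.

17

Augment Plant→A→F→City: bottleneck 3, flow now 3.
Augment Plant→B→D→City: bottleneck 10, flow now 13.
Augment Plant→C→D→City: bottleneck 1, flow now 14.
Augment Plant→C→E→City: bottleneck 3, flow now 17.
No augmenting path remains; maximum flow = 17.
By max-flow min-cut, the minimum cut capacity equals the max flow.
In the residual graph, reachable from Plant: {Plant, A, F}.
Min-cut edges: Plant→B (10), Plant→C (4), F→City (3); capacity 10 + 4 + 3 = 17.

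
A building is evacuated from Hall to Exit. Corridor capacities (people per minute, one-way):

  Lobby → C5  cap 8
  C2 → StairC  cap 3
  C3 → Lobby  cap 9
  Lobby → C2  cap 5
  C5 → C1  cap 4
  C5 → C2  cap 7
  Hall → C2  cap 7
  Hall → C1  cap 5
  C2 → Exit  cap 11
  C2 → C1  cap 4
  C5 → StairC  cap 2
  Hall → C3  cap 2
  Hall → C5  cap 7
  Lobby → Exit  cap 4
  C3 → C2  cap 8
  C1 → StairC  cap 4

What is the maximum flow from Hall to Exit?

Augment Hall→C2→Exit: bottleneck 7, flow now 7.
Augment Hall→C3→Lobby→Exit: bottleneck 2, flow now 9.
Augment Hall→C5→C2→Exit: bottleneck 4, flow now 13.
No augmenting path remains; maximum flow = 13.
In the residual graph, reachable from Hall: {Hall, C5, C2, C1, StairC}.
Min-cut edges: Hall→C3 (2), C2→Exit (11); capacity 2 + 11 = 13.
This cut is saturated, so no flow can exceed 13.

13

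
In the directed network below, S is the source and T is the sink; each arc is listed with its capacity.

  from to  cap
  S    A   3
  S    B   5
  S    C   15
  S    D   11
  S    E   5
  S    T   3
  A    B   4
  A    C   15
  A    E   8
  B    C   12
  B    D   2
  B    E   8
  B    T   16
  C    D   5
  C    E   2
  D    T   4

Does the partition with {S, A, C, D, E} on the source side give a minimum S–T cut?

No — its capacity is 16, but the minimum cut has capacity 15.

Given cut capacity: 5 + 3 + 4 + 4 = 16.
Augment S→T: bottleneck 3, flow now 3.
Augment S→B→T: bottleneck 5, flow now 8.
Augment S→D→T: bottleneck 4, flow now 12.
Augment S→A→B→T: bottleneck 3, flow now 15.
No augmenting path remains; maximum flow = 15.
In the residual graph, reachable from S: {S, C, D, E}.
Min-cut edges: S→A (3), S→B (5), S→T (3), D→T (4); capacity 3 + 5 + 3 + 4 = 15.
Cut capacity 16 exceeds the max flow 15, so it is not minimum.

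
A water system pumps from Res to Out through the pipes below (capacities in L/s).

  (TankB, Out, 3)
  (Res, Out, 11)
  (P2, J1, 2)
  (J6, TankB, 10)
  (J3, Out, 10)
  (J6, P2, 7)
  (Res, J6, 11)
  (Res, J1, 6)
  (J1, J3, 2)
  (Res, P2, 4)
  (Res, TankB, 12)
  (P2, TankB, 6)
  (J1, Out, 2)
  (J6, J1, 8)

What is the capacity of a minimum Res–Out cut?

Augment Res→Out: bottleneck 11, flow now 11.
Augment Res→J1→Out: bottleneck 2, flow now 13.
Augment Res→TankB→Out: bottleneck 3, flow now 16.
Augment Res→J1→J3→Out: bottleneck 2, flow now 18.
No augmenting path remains; maximum flow = 18.
By max-flow min-cut, the minimum cut capacity equals the max flow.
In the residual graph, reachable from Res: {Res, J6, J1, P2, TankB}.
Min-cut edges: Res→Out (11), J1→J3 (2), J1→Out (2), TankB→Out (3); capacity 11 + 2 + 2 + 3 = 18.

18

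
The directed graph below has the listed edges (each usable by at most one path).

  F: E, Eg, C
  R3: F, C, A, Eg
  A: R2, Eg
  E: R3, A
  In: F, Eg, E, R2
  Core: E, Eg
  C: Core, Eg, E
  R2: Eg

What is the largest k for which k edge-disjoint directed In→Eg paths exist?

4

Assign every edge capacity 1; by Menger, the answer equals the max flow.
Path In→Eg (+1); total 1.
Path In→F→Eg (+1); total 2.
Path In→R2→Eg (+1); total 3.
Path In→E→R3→Eg (+1); total 4.
No residual In→Eg path; max flow = 4.
Certifying cut of size 4: {In→E, In→Eg, In→F, In→R2}.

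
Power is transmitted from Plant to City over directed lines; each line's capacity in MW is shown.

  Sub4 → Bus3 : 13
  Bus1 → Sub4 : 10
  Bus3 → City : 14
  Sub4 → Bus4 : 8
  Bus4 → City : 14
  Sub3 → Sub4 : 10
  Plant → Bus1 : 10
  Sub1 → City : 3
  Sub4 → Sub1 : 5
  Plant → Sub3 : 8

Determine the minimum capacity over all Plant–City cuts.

Augment Plant→Sub3→Sub4→Sub1→City: bottleneck 3, flow now 3.
Augment Plant→Sub3→Sub4→Bus3→City: bottleneck 5, flow now 8.
Augment Plant→Bus1→Sub4→Bus3→City: bottleneck 8, flow now 16.
Augment Plant→Bus1→Sub4→Bus4→City: bottleneck 2, flow now 18.
No augmenting path remains; maximum flow = 18.
By max-flow min-cut, the minimum cut capacity equals the max flow.
In the residual graph, reachable from Plant: {Plant}.
Min-cut edges: Plant→Sub3 (8), Plant→Bus1 (10); capacity 8 + 10 = 18.

18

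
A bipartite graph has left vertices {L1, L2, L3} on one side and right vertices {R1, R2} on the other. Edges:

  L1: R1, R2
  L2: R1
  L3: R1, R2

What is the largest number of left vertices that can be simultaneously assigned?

Unit-capacity flow: source→left, listed edges, right→sink; max matching = max flow.
Augmenting path L1→R1 (+1); matched 1.
Augmenting path L3→R2 (+1); matched 2.
No augmenting path remains; maximum matching = 2.
König certificate: {R1, R2} is a vertex cover of size 2 (every listed pair touches it), so no matching can be larger.

2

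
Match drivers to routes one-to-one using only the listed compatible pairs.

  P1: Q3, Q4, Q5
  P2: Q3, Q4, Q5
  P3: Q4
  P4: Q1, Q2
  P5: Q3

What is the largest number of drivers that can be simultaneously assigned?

Unit-capacity flow: source→left, listed edges, right→sink; max matching = max flow.
Augmenting path P1→Q3 (+1); matched 1.
Augmenting path P2→Q4 (+1); matched 2.
Augmenting path P4→Q1 (+1); matched 3.
Augmenting path P3→Q4→P2→Q5 (+1); matched 4.
No augmenting path remains; maximum matching = 4.
König certificate: {P4, Q3, Q4, Q5} is a vertex cover of size 4 (every listed pair touches it), so no matching can be larger.

4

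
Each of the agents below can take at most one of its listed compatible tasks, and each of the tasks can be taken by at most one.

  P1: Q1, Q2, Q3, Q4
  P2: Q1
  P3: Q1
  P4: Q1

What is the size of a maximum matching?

Unit-capacity flow: source→left, listed edges, right→sink; max matching = max flow.
Augmenting path P1→Q1 (+1); matched 1.
Augmenting path P2→Q1→P1→Q2 (+1); matched 2.
No augmenting path remains; maximum matching = 2.
König certificate: {P1, Q1} is a vertex cover of size 2 (every listed pair touches it), so no matching can be larger.

2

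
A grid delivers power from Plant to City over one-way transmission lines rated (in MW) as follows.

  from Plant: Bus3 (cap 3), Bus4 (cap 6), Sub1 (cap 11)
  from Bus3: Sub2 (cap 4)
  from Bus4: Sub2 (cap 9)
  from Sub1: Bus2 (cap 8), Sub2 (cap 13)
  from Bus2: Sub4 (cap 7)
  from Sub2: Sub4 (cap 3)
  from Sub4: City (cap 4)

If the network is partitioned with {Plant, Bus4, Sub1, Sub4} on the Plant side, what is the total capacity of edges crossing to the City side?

37

Edges leaving {Plant, Bus4, Sub1, Sub4}: Plant→Bus3 (3), Bus4→Sub2 (9), Sub1→Bus2 (8), Sub1→Sub2 (13), Sub4→City (4).
Cut capacity = 3 + 9 + 8 + 13 + 4 = 37.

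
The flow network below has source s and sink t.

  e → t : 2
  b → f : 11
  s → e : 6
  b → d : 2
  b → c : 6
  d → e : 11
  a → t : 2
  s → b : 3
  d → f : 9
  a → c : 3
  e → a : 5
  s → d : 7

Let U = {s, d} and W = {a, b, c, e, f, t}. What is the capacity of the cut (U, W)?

Edges leaving {s, d}: s→b (3), s→e (6), d→e (11), d→f (9).
Cut capacity = 3 + 6 + 11 + 9 = 29.

29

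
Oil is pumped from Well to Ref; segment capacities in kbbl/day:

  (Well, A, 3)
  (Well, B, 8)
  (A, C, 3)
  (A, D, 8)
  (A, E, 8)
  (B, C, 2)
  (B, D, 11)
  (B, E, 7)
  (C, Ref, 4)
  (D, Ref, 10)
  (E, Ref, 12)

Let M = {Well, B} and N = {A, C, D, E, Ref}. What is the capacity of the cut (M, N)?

23

Edges leaving {Well, B}: Well→A (3), B→C (2), B→D (11), B→E (7).
Cut capacity = 3 + 2 + 11 + 7 = 23.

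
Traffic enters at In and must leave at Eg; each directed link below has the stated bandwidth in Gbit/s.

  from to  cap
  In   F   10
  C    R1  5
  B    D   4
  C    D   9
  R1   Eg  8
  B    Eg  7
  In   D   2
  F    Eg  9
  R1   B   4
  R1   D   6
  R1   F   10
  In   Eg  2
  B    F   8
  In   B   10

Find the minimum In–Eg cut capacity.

18

Augment In→Eg: bottleneck 2, flow now 2.
Augment In→B→Eg: bottleneck 7, flow now 9.
Augment In→F→Eg: bottleneck 9, flow now 18.
No augmenting path remains; maximum flow = 18.
By max-flow min-cut, the minimum cut capacity equals the max flow.
In the residual graph, reachable from In: {In, B, F, D}.
Min-cut edges: In→Eg (2), B→Eg (7), F→Eg (9); capacity 2 + 7 + 9 = 18.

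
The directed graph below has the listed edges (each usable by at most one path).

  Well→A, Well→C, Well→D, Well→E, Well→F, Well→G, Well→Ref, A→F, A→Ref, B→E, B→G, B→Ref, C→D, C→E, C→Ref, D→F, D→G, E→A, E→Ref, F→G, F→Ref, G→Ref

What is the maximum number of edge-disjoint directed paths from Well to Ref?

6

Assign every edge capacity 1; by Menger, the answer equals the max flow.
Path Well→Ref (+1); total 1.
Path Well→A→Ref (+1); total 2.
Path Well→C→Ref (+1); total 3.
Path Well→E→Ref (+1); total 4.
Path Well→F→Ref (+1); total 5.
Path Well→G→Ref (+1); total 6.
No residual Well→Ref path; max flow = 6.
Certifying cut of size 6: {F→Ref, G→Ref, Well→A, Well→C, Well→E, Well→Ref}.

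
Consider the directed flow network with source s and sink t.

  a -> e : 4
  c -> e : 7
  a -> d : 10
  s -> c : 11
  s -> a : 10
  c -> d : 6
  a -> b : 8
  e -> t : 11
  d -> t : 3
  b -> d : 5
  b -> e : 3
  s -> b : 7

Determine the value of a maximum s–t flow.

14

Augment s→a→d→t: bottleneck 3, flow now 3.
Augment s→a→e→t: bottleneck 4, flow now 7.
Augment s→b→e→t: bottleneck 3, flow now 10.
Augment s→c→e→t: bottleneck 4, flow now 14.
No augmenting path remains; maximum flow = 14.
In the residual graph, reachable from s: {s, a, b, c, d, e}.
Min-cut edges: d→t (3), e→t (11); capacity 3 + 11 = 14.
This cut is saturated, so no flow can exceed 14.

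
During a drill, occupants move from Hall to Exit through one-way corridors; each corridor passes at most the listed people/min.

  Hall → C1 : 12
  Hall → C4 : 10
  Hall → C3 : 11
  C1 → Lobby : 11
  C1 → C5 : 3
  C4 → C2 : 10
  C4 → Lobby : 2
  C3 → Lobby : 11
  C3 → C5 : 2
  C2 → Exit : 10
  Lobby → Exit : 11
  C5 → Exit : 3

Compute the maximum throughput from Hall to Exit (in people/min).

Augment Hall→C1→Lobby→Exit: bottleneck 11, flow now 11.
Augment Hall→C1→C5→Exit: bottleneck 1, flow now 12.
Augment Hall→C4→C2→Exit: bottleneck 10, flow now 22.
Augment Hall→C3→C5→Exit: bottleneck 2, flow now 24.
No augmenting path remains; maximum flow = 24.
In the residual graph, reachable from Hall: {Hall, C1, C3, Lobby, C5}.
Min-cut edges: Hall→C4 (10), Lobby→Exit (11), C5→Exit (3); capacity 10 + 11 + 3 = 24.
This cut is saturated, so no flow can exceed 24.

24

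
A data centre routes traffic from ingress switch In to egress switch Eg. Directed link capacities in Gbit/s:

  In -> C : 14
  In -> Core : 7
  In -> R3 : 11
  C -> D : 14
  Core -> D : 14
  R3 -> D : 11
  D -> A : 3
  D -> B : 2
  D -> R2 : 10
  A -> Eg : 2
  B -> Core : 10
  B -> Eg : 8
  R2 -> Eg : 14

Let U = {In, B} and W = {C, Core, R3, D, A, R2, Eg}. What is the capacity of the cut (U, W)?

Edges leaving {In, B}: In→C (14), In→Core (7), In→R3 (11), B→Core (10), B→Eg (8).
Cut capacity = 14 + 7 + 11 + 10 + 8 = 50.

50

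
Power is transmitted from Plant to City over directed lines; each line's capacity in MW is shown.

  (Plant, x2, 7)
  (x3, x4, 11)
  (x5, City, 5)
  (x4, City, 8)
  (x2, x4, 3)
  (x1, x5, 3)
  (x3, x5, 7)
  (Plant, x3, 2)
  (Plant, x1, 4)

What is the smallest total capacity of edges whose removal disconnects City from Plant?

8

Augment Plant→x1→x5→City: bottleneck 3, flow now 3.
Augment Plant→x2→x4→City: bottleneck 3, flow now 6.
Augment Plant→x3→x4→City: bottleneck 2, flow now 8.
No augmenting path remains; maximum flow = 8.
By max-flow min-cut, the minimum cut capacity equals the max flow.
In the residual graph, reachable from Plant: {Plant, x1, x2}.
Min-cut edges: Plant→x3 (2), x1→x5 (3), x2→x4 (3); capacity 2 + 3 + 3 = 8.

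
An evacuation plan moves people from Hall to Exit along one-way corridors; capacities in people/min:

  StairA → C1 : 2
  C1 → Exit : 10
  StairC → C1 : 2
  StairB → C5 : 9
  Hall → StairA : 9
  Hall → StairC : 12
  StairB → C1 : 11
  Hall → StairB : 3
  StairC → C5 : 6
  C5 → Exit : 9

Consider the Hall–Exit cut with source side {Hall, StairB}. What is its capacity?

41

Edges leaving {Hall, StairB}: Hall→StairC (12), Hall→StairA (9), StairB→C1 (11), StairB→C5 (9).
Cut capacity = 12 + 9 + 11 + 9 = 41.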